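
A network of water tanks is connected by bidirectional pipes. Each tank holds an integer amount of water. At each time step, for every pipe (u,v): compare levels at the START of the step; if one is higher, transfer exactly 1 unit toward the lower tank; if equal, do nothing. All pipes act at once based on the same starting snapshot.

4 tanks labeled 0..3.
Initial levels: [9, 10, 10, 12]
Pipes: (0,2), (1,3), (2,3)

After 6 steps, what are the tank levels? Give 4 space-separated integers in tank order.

Step 1: flows [2->0,3->1,3->2] -> levels [10 11 10 10]
Step 2: flows [0=2,1->3,2=3] -> levels [10 10 10 11]
Step 3: flows [0=2,3->1,3->2] -> levels [10 11 11 9]
Step 4: flows [2->0,1->3,2->3] -> levels [11 10 9 11]
Step 5: flows [0->2,3->1,3->2] -> levels [10 11 11 9]
  -> period-2 cycle: step 5 state = step 3 state
  -> state at step 6: (6-3) mod 2 = 1, same as step 4 -> [11 10 9 11]

Answer: 11 10 9 11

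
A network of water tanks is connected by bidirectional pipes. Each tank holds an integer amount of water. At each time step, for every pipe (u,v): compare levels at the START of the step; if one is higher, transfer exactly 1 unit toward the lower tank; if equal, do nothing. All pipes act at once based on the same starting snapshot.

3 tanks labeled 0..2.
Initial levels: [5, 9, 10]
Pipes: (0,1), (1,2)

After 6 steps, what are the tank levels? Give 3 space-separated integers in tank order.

Step 1: flows [1->0,2->1] -> levels [6 9 9]
Step 2: flows [1->0,1=2] -> levels [7 8 9]
Step 3: flows [1->0,2->1] -> levels [8 8 8]
Step 4: flows [0=1,1=2] -> levels [8 8 8]
  -> stable; steps 5..6 unchanged -> [8 8 8]

Answer: 8 8 8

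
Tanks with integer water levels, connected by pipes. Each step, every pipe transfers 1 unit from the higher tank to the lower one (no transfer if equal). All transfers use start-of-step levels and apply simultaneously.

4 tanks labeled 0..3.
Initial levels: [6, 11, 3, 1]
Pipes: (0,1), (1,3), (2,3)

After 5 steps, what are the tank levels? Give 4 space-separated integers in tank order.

Step 1: flows [1->0,1->3,2->3] -> levels [7 9 2 3]
Step 2: flows [1->0,1->3,3->2] -> levels [8 7 3 3]
Step 3: flows [0->1,1->3,2=3] -> levels [7 7 3 4]
Step 4: flows [0=1,1->3,3->2] -> levels [7 6 4 4]
Step 5: flows [0->1,1->3,2=3] -> levels [6 6 4 5]

Answer: 6 6 4 5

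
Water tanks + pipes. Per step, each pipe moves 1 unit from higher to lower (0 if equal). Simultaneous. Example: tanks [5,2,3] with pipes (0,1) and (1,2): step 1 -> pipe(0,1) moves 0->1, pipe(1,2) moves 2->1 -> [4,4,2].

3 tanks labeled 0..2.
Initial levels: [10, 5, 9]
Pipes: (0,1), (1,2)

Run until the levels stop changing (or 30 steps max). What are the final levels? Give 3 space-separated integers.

Step 1: flows [0->1,2->1] -> levels [9 7 8]
Step 2: flows [0->1,2->1] -> levels [8 9 7]
Step 3: flows [1->0,1->2] -> levels [9 7 8]
  -> period-2 cycle: step 3 state = step 1 state; never stabilizes
  -> state at step 30: (30-1) mod 2 = 1, same as step 2 -> [8 9 7]

Answer: 8 9 7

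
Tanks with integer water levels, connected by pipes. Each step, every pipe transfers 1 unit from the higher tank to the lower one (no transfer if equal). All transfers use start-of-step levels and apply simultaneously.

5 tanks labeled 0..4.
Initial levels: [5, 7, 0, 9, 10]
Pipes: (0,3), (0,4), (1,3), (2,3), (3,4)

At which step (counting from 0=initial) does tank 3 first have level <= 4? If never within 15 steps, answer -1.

Step 1: flows [3->0,4->0,3->1,3->2,4->3] -> levels [7 8 1 7 8]
Step 2: flows [0=3,4->0,1->3,3->2,4->3] -> levels [8 7 2 8 6]
Step 3: flows [0=3,0->4,3->1,3->2,3->4] -> levels [7 8 3 5 8]
Step 4: flows [0->3,4->0,1->3,3->2,4->3] -> levels [7 7 4 7 6]
Step 5: flows [0=3,0->4,1=3,3->2,3->4] -> levels [6 7 5 5 8]
Step 6: flows [0->3,4->0,1->3,2=3,4->3] -> levels [6 6 5 8 6]
Step 7: flows [3->0,0=4,3->1,3->2,3->4] -> levels [7 7 6 4 7]
Tank 3 first reaches <=4 at step 7

Answer: 7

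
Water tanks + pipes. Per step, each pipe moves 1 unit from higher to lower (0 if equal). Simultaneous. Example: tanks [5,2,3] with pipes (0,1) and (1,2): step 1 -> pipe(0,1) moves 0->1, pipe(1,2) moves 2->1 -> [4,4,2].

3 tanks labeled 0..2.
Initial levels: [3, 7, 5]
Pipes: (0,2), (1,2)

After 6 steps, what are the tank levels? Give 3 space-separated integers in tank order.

Answer: 5 5 5

Derivation:
Step 1: flows [2->0,1->2] -> levels [4 6 5]
Step 2: flows [2->0,1->2] -> levels [5 5 5]
Step 3: flows [0=2,1=2] -> levels [5 5 5]
  -> stable; steps 4..6 unchanged -> [5 5 5]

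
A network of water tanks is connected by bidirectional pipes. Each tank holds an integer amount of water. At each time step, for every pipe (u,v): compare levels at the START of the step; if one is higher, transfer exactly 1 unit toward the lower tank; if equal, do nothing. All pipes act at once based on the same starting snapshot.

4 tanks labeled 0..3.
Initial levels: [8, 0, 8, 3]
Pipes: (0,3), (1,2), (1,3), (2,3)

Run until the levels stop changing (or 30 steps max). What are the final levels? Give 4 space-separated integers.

Step 1: flows [0->3,2->1,3->1,2->3] -> levels [7 2 6 4]
Step 2: flows [0->3,2->1,3->1,2->3] -> levels [6 4 4 5]
Step 3: flows [0->3,1=2,3->1,3->2] -> levels [5 5 5 4]
Step 4: flows [0->3,1=2,1->3,2->3] -> levels [4 4 4 7]
Step 5: flows [3->0,1=2,3->1,3->2] -> levels [5 5 5 4]
  -> period-2 cycle: step 5 state = step 3 state; never stabilizes
  -> state at step 30: (30-3) mod 2 = 1, same as step 4 -> [4 4 4 7]

Answer: 4 4 4 7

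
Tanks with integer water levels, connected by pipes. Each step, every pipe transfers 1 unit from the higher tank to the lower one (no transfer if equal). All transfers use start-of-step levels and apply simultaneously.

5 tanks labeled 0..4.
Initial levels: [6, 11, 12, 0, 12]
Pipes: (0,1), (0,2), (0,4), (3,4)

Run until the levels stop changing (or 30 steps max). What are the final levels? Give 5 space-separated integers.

Answer: 10 8 8 8 7

Derivation:
Step 1: flows [1->0,2->0,4->0,4->3] -> levels [9 10 11 1 10]
Step 2: flows [1->0,2->0,4->0,4->3] -> levels [12 9 10 2 8]
Step 3: flows [0->1,0->2,0->4,4->3] -> levels [9 10 11 3 8]
Step 4: flows [1->0,2->0,0->4,4->3] -> levels [10 9 10 4 8]
Step 5: flows [0->1,0=2,0->4,4->3] -> levels [8 10 10 5 8]
Step 6: flows [1->0,2->0,0=4,4->3] -> levels [10 9 9 6 7]
Step 7: flows [0->1,0->2,0->4,4->3] -> levels [7 10 10 7 7]
Step 8: flows [1->0,2->0,0=4,3=4] -> levels [9 9 9 7 7]
Step 9: flows [0=1,0=2,0->4,3=4] -> levels [8 9 9 7 8]
Step 10: flows [1->0,2->0,0=4,4->3] -> levels [10 8 8 8 7]
Step 11: flows [0->1,0->2,0->4,3->4] -> levels [7 9 9 7 9]
Step 12: flows [1->0,2->0,4->0,4->3] -> levels [10 8 8 8 7]
  -> period-2 cycle: step 12 state = step 10 state; never stabilizes
  -> state at step 30: (30-10) mod 2 = 0, same as step 10 -> [10 8 8 8 7]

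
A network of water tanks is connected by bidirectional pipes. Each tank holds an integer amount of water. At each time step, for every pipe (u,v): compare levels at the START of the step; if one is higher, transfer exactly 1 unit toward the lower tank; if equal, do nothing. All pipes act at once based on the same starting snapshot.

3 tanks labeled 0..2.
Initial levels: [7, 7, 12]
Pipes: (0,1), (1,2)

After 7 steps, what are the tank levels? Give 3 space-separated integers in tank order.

Step 1: flows [0=1,2->1] -> levels [7 8 11]
Step 2: flows [1->0,2->1] -> levels [8 8 10]
Step 3: flows [0=1,2->1] -> levels [8 9 9]
Step 4: flows [1->0,1=2] -> levels [9 8 9]
Step 5: flows [0->1,2->1] -> levels [8 10 8]
Step 6: flows [1->0,1->2] -> levels [9 8 9]
  -> period-2 cycle: step 6 state = step 4 state
  -> state at step 7: (7-4) mod 2 = 1, same as step 5 -> [8 10 8]

Answer: 8 10 8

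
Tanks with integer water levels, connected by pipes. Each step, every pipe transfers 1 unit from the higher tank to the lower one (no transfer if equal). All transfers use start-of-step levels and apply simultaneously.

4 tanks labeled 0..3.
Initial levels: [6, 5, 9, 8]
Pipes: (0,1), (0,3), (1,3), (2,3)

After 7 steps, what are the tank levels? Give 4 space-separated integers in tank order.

Step 1: flows [0->1,3->0,3->1,2->3] -> levels [6 7 8 7]
Step 2: flows [1->0,3->0,1=3,2->3] -> levels [8 6 7 7]
Step 3: flows [0->1,0->3,3->1,2=3] -> levels [6 8 7 7]
Step 4: flows [1->0,3->0,1->3,2=3] -> levels [8 6 7 7]
  -> period-2 cycle: step 4 state = step 2 state
  -> state at step 7: (7-2) mod 2 = 1, same as step 3 -> [6 8 7 7]

Answer: 6 8 7 7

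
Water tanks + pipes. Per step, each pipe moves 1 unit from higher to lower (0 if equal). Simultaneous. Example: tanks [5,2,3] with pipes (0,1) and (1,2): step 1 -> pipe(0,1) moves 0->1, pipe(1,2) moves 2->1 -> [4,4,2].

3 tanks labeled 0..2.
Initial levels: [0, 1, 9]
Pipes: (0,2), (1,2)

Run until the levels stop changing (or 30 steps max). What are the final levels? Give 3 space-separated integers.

Step 1: flows [2->0,2->1] -> levels [1 2 7]
Step 2: flows [2->0,2->1] -> levels [2 3 5]
Step 3: flows [2->0,2->1] -> levels [3 4 3]
Step 4: flows [0=2,1->2] -> levels [3 3 4]
Step 5: flows [2->0,2->1] -> levels [4 4 2]
Step 6: flows [0->2,1->2] -> levels [3 3 4]
  -> period-2 cycle: step 6 state = step 4 state; never stabilizes
  -> state at step 30: (30-4) mod 2 = 0, same as step 4 -> [3 3 4]

Answer: 3 3 4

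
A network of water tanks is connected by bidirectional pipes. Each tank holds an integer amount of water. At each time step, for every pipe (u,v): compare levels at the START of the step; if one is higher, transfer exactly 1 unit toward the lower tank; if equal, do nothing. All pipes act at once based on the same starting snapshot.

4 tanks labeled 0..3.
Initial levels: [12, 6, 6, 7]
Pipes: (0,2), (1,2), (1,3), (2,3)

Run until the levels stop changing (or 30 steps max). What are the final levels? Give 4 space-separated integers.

Answer: 8 8 7 8

Derivation:
Step 1: flows [0->2,1=2,3->1,3->2] -> levels [11 7 8 5]
Step 2: flows [0->2,2->1,1->3,2->3] -> levels [10 7 7 7]
Step 3: flows [0->2,1=2,1=3,2=3] -> levels [9 7 8 7]
Step 4: flows [0->2,2->1,1=3,2->3] -> levels [8 8 7 8]
Step 5: flows [0->2,1->2,1=3,3->2] -> levels [7 7 10 7]
Step 6: flows [2->0,2->1,1=3,2->3] -> levels [8 8 7 8]
  -> period-2 cycle: step 6 state = step 4 state; never stabilizes
  -> state at step 30: (30-4) mod 2 = 0, same as step 4 -> [8 8 7 8]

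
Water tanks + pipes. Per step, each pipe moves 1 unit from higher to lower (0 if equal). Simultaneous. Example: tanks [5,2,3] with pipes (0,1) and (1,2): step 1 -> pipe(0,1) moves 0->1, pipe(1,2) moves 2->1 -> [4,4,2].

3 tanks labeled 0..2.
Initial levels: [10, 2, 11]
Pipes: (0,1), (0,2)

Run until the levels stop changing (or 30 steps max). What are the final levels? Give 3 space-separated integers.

Answer: 7 8 8

Derivation:
Step 1: flows [0->1,2->0] -> levels [10 3 10]
Step 2: flows [0->1,0=2] -> levels [9 4 10]
Step 3: flows [0->1,2->0] -> levels [9 5 9]
Step 4: flows [0->1,0=2] -> levels [8 6 9]
Step 5: flows [0->1,2->0] -> levels [8 7 8]
Step 6: flows [0->1,0=2] -> levels [7 8 8]
Step 7: flows [1->0,2->0] -> levels [9 7 7]
Step 8: flows [0->1,0->2] -> levels [7 8 8]
  -> period-2 cycle: step 8 state = step 6 state; never stabilizes
  -> state at step 30: (30-6) mod 2 = 0, same as step 6 -> [7 8 8]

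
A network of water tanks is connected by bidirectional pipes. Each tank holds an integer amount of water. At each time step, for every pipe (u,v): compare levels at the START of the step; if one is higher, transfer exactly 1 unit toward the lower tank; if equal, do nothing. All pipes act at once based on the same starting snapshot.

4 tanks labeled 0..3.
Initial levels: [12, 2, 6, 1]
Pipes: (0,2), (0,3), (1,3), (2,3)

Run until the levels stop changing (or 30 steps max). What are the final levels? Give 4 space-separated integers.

Step 1: flows [0->2,0->3,1->3,2->3] -> levels [10 1 6 4]
Step 2: flows [0->2,0->3,3->1,2->3] -> levels [8 2 6 5]
Step 3: flows [0->2,0->3,3->1,2->3] -> levels [6 3 6 6]
Step 4: flows [0=2,0=3,3->1,2=3] -> levels [6 4 6 5]
Step 5: flows [0=2,0->3,3->1,2->3] -> levels [5 5 5 6]
Step 6: flows [0=2,3->0,3->1,3->2] -> levels [6 6 6 3]
Step 7: flows [0=2,0->3,1->3,2->3] -> levels [5 5 5 6]
  -> period-2 cycle: step 7 state = step 5 state; never stabilizes
  -> state at step 30: (30-5) mod 2 = 1, same as step 6 -> [6 6 6 3]

Answer: 6 6 6 3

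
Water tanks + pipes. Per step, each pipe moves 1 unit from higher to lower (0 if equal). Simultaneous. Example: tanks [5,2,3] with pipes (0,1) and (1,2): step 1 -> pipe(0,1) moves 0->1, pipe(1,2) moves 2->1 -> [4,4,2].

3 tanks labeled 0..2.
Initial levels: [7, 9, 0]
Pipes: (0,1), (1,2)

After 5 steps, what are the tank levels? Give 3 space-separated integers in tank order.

Answer: 6 5 5

Derivation:
Step 1: flows [1->0,1->2] -> levels [8 7 1]
Step 2: flows [0->1,1->2] -> levels [7 7 2]
Step 3: flows [0=1,1->2] -> levels [7 6 3]
Step 4: flows [0->1,1->2] -> levels [6 6 4]
Step 5: flows [0=1,1->2] -> levels [6 5 5]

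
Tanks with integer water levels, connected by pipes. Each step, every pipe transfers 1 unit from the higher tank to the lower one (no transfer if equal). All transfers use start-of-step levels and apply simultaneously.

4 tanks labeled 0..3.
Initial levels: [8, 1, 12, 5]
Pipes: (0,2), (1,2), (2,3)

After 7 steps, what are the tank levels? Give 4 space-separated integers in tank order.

Answer: 7 7 5 7

Derivation:
Step 1: flows [2->0,2->1,2->3] -> levels [9 2 9 6]
Step 2: flows [0=2,2->1,2->3] -> levels [9 3 7 7]
Step 3: flows [0->2,2->1,2=3] -> levels [8 4 7 7]
Step 4: flows [0->2,2->1,2=3] -> levels [7 5 7 7]
Step 5: flows [0=2,2->1,2=3] -> levels [7 6 6 7]
Step 6: flows [0->2,1=2,3->2] -> levels [6 6 8 6]
Step 7: flows [2->0,2->1,2->3] -> levels [7 7 5 7]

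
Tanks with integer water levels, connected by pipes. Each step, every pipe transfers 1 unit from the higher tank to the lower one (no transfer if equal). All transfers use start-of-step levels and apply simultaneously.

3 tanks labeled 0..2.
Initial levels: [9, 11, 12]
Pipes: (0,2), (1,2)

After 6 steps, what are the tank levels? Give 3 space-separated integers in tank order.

Answer: 10 10 12

Derivation:
Step 1: flows [2->0,2->1] -> levels [10 12 10]
Step 2: flows [0=2,1->2] -> levels [10 11 11]
Step 3: flows [2->0,1=2] -> levels [11 11 10]
Step 4: flows [0->2,1->2] -> levels [10 10 12]
Step 5: flows [2->0,2->1] -> levels [11 11 10]
  -> period-2 cycle: step 5 state = step 3 state
  -> state at step 6: (6-3) mod 2 = 1, same as step 4 -> [10 10 12]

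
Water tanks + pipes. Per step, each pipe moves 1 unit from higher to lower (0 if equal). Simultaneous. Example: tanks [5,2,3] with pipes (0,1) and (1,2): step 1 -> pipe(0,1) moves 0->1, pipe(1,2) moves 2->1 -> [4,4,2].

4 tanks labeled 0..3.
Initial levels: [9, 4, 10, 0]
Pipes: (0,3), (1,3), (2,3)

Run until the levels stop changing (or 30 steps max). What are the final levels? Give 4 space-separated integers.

Step 1: flows [0->3,1->3,2->3] -> levels [8 3 9 3]
Step 2: flows [0->3,1=3,2->3] -> levels [7 3 8 5]
Step 3: flows [0->3,3->1,2->3] -> levels [6 4 7 6]
Step 4: flows [0=3,3->1,2->3] -> levels [6 5 6 6]
Step 5: flows [0=3,3->1,2=3] -> levels [6 6 6 5]
Step 6: flows [0->3,1->3,2->3] -> levels [5 5 5 8]
Step 7: flows [3->0,3->1,3->2] -> levels [6 6 6 5]
  -> period-2 cycle: step 7 state = step 5 state; never stabilizes
  -> state at step 30: (30-5) mod 2 = 1, same as step 6 -> [5 5 5 8]

Answer: 5 5 5 8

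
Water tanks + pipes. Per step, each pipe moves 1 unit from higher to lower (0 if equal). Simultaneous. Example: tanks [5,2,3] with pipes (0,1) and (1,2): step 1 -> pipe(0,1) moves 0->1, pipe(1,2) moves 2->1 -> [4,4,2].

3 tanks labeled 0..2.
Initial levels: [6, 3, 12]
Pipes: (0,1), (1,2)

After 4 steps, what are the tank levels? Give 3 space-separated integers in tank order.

Answer: 6 7 8

Derivation:
Step 1: flows [0->1,2->1] -> levels [5 5 11]
Step 2: flows [0=1,2->1] -> levels [5 6 10]
Step 3: flows [1->0,2->1] -> levels [6 6 9]
Step 4: flows [0=1,2->1] -> levels [6 7 8]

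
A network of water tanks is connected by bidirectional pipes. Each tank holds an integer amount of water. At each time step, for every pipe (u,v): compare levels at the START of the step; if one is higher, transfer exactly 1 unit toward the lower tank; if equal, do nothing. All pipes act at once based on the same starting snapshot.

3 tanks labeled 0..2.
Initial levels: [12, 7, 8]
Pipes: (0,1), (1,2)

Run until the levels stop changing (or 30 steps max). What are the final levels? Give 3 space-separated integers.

Answer: 9 9 9

Derivation:
Step 1: flows [0->1,2->1] -> levels [11 9 7]
Step 2: flows [0->1,1->2] -> levels [10 9 8]
Step 3: flows [0->1,1->2] -> levels [9 9 9]
Step 4: flows [0=1,1=2] -> levels [9 9 9]
  -> stable (no change)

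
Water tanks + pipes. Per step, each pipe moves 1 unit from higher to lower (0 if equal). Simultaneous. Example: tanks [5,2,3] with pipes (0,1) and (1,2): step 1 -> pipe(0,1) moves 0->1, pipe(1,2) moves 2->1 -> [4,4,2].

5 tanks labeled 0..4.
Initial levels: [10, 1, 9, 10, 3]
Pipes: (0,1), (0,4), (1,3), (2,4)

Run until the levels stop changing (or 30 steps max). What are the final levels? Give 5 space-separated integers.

Step 1: flows [0->1,0->4,3->1,2->4] -> levels [8 3 8 9 5]
Step 2: flows [0->1,0->4,3->1,2->4] -> levels [6 5 7 8 7]
Step 3: flows [0->1,4->0,3->1,2=4] -> levels [6 7 7 7 6]
Step 4: flows [1->0,0=4,1=3,2->4] -> levels [7 6 6 7 7]
Step 5: flows [0->1,0=4,3->1,4->2] -> levels [6 8 7 6 6]
Step 6: flows [1->0,0=4,1->3,2->4] -> levels [7 6 6 7 7]
  -> period-2 cycle: step 6 state = step 4 state; never stabilizes
  -> state at step 30: (30-4) mod 2 = 0, same as step 4 -> [7 6 6 7 7]

Answer: 7 6 6 7 7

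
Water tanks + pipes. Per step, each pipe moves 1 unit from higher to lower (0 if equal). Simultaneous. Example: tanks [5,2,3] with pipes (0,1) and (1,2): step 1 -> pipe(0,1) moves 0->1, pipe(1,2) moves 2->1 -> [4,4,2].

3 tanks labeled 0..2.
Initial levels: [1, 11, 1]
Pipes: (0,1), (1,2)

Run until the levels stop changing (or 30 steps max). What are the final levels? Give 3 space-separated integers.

Step 1: flows [1->0,1->2] -> levels [2 9 2]
Step 2: flows [1->0,1->2] -> levels [3 7 3]
Step 3: flows [1->0,1->2] -> levels [4 5 4]
Step 4: flows [1->0,1->2] -> levels [5 3 5]
Step 5: flows [0->1,2->1] -> levels [4 5 4]
  -> period-2 cycle: step 5 state = step 3 state; never stabilizes
  -> state at step 30: (30-3) mod 2 = 1, same as step 4 -> [5 3 5]

Answer: 5 3 5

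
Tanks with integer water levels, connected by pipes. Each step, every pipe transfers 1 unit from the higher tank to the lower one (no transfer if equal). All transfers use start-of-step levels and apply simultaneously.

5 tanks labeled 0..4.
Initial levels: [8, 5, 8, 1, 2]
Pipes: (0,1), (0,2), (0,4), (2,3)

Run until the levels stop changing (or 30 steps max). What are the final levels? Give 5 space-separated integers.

Answer: 7 5 3 5 4

Derivation:
Step 1: flows [0->1,0=2,0->4,2->3] -> levels [6 6 7 2 3]
Step 2: flows [0=1,2->0,0->4,2->3] -> levels [6 6 5 3 4]
Step 3: flows [0=1,0->2,0->4,2->3] -> levels [4 6 5 4 5]
Step 4: flows [1->0,2->0,4->0,2->3] -> levels [7 5 3 5 4]
Step 5: flows [0->1,0->2,0->4,3->2] -> levels [4 6 5 4 5]
  -> period-2 cycle: step 5 state = step 3 state; never stabilizes
  -> state at step 30: (30-3) mod 2 = 1, same as step 4 -> [7 5 3 5 4]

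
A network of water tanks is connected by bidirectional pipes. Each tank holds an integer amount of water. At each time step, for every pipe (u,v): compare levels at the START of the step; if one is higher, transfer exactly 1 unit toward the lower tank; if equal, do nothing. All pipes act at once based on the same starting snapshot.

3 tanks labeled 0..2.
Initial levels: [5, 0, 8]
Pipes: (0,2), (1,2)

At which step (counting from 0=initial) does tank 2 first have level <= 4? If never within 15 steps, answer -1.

Answer: 4

Derivation:
Step 1: flows [2->0,2->1] -> levels [6 1 6]
Step 2: flows [0=2,2->1] -> levels [6 2 5]
Step 3: flows [0->2,2->1] -> levels [5 3 5]
Step 4: flows [0=2,2->1] -> levels [5 4 4]
Tank 2 first reaches <=4 at step 4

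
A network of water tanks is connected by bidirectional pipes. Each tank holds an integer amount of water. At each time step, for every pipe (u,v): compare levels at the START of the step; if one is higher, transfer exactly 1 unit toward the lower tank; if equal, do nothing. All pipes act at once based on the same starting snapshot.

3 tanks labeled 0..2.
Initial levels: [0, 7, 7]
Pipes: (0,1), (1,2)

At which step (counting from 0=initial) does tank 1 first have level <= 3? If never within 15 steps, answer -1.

Step 1: flows [1->0,1=2] -> levels [1 6 7]
Step 2: flows [1->0,2->1] -> levels [2 6 6]
Step 3: flows [1->0,1=2] -> levels [3 5 6]
Step 4: flows [1->0,2->1] -> levels [4 5 5]
Step 5: flows [1->0,1=2] -> levels [5 4 5]
Step 6: flows [0->1,2->1] -> levels [4 6 4]
Step 7: flows [1->0,1->2] -> levels [5 4 5]
  -> period-2 cycle (repeats step 5); tank 1 never drops to <=3
Tank 1 never reaches <=3 within 15 steps

Answer: -1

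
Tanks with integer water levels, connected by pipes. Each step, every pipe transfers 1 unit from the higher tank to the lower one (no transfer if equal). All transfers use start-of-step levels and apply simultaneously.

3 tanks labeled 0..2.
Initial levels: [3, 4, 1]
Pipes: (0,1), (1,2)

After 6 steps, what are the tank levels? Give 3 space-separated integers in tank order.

Answer: 2 4 2

Derivation:
Step 1: flows [1->0,1->2] -> levels [4 2 2]
Step 2: flows [0->1,1=2] -> levels [3 3 2]
Step 3: flows [0=1,1->2] -> levels [3 2 3]
Step 4: flows [0->1,2->1] -> levels [2 4 2]
Step 5: flows [1->0,1->2] -> levels [3 2 3]
  -> period-2 cycle: step 5 state = step 3 state
  -> state at step 6: (6-3) mod 2 = 1, same as step 4 -> [2 4 2]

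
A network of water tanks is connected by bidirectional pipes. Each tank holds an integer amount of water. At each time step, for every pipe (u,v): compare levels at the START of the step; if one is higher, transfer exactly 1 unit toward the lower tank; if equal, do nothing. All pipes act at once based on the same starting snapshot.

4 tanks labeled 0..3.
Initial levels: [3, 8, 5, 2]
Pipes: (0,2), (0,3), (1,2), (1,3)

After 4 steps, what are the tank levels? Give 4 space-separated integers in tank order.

Step 1: flows [2->0,0->3,1->2,1->3] -> levels [3 6 5 4]
Step 2: flows [2->0,3->0,1->2,1->3] -> levels [5 4 5 4]
Step 3: flows [0=2,0->3,2->1,1=3] -> levels [4 5 4 5]
Step 4: flows [0=2,3->0,1->2,1=3] -> levels [5 4 5 4]

Answer: 5 4 5 4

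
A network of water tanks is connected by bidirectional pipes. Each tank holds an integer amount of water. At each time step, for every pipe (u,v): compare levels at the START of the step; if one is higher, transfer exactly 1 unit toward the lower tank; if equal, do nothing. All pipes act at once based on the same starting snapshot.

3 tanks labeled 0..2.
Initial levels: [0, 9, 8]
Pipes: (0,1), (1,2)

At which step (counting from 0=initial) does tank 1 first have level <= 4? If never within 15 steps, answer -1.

Step 1: flows [1->0,1->2] -> levels [1 7 9]
Step 2: flows [1->0,2->1] -> levels [2 7 8]
Step 3: flows [1->0,2->1] -> levels [3 7 7]
Step 4: flows [1->0,1=2] -> levels [4 6 7]
Step 5: flows [1->0,2->1] -> levels [5 6 6]
Step 6: flows [1->0,1=2] -> levels [6 5 6]
Step 7: flows [0->1,2->1] -> levels [5 7 5]
Step 8: flows [1->0,1->2] -> levels [6 5 6]
  -> period-2 cycle (repeats step 6); tank 1 never drops to <=4
Tank 1 never reaches <=4 within 15 steps

Answer: -1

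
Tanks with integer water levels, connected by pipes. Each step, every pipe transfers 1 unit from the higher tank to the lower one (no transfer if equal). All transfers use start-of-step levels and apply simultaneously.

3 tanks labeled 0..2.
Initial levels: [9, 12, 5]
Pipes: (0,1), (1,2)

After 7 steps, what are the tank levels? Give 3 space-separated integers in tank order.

Step 1: flows [1->0,1->2] -> levels [10 10 6]
Step 2: flows [0=1,1->2] -> levels [10 9 7]
Step 3: flows [0->1,1->2] -> levels [9 9 8]
Step 4: flows [0=1,1->2] -> levels [9 8 9]
Step 5: flows [0->1,2->1] -> levels [8 10 8]
Step 6: flows [1->0,1->2] -> levels [9 8 9]
  -> period-2 cycle: step 6 state = step 4 state
  -> state at step 7: (7-4) mod 2 = 1, same as step 5 -> [8 10 8]

Answer: 8 10 8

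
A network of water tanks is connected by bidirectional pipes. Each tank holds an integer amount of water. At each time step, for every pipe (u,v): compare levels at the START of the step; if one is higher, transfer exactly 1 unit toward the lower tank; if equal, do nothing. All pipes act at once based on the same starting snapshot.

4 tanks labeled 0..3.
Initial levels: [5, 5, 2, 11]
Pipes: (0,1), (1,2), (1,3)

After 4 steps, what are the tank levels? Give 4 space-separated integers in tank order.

Step 1: flows [0=1,1->2,3->1] -> levels [5 5 3 10]
Step 2: flows [0=1,1->2,3->1] -> levels [5 5 4 9]
Step 3: flows [0=1,1->2,3->1] -> levels [5 5 5 8]
Step 4: flows [0=1,1=2,3->1] -> levels [5 6 5 7]

Answer: 5 6 5 7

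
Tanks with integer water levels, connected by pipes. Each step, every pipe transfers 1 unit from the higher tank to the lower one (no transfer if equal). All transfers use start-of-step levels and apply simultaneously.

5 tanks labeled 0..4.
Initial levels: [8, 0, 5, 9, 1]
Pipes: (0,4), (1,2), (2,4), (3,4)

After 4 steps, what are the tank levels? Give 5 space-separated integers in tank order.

Answer: 6 3 4 6 4

Derivation:
Step 1: flows [0->4,2->1,2->4,3->4] -> levels [7 1 3 8 4]
Step 2: flows [0->4,2->1,4->2,3->4] -> levels [6 2 3 7 5]
Step 3: flows [0->4,2->1,4->2,3->4] -> levels [5 3 3 6 6]
Step 4: flows [4->0,1=2,4->2,3=4] -> levels [6 3 4 6 4]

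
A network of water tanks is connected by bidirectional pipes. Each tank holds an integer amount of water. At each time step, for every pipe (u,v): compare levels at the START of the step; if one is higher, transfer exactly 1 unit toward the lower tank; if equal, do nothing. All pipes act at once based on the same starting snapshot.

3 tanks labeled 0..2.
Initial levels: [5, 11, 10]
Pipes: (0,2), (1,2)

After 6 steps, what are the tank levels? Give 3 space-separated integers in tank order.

Step 1: flows [2->0,1->2] -> levels [6 10 10]
Step 2: flows [2->0,1=2] -> levels [7 10 9]
Step 3: flows [2->0,1->2] -> levels [8 9 9]
Step 4: flows [2->0,1=2] -> levels [9 9 8]
Step 5: flows [0->2,1->2] -> levels [8 8 10]
Step 6: flows [2->0,2->1] -> levels [9 9 8]

Answer: 9 9 8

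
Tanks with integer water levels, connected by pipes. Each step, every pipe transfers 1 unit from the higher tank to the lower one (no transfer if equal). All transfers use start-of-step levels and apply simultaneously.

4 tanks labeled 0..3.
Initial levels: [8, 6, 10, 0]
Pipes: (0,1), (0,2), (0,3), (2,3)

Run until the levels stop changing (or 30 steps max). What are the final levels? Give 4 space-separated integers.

Step 1: flows [0->1,2->0,0->3,2->3] -> levels [7 7 8 2]
Step 2: flows [0=1,2->0,0->3,2->3] -> levels [7 7 6 4]
Step 3: flows [0=1,0->2,0->3,2->3] -> levels [5 7 6 6]
Step 4: flows [1->0,2->0,3->0,2=3] -> levels [8 6 5 5]
Step 5: flows [0->1,0->2,0->3,2=3] -> levels [5 7 6 6]
  -> period-2 cycle: step 5 state = step 3 state; never stabilizes
  -> state at step 30: (30-3) mod 2 = 1, same as step 4 -> [8 6 5 5]

Answer: 8 6 5 5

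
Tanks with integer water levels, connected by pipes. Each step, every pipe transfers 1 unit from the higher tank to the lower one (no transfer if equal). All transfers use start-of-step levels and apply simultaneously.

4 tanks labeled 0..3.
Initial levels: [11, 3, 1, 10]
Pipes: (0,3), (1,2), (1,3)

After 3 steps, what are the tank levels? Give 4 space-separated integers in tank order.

Step 1: flows [0->3,1->2,3->1] -> levels [10 3 2 10]
Step 2: flows [0=3,1->2,3->1] -> levels [10 3 3 9]
Step 3: flows [0->3,1=2,3->1] -> levels [9 4 3 9]

Answer: 9 4 3 9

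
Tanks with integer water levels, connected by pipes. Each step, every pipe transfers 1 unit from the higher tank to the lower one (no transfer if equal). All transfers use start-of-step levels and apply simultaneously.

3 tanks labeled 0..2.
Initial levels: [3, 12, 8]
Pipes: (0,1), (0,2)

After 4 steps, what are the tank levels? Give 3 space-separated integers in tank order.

Answer: 8 8 7

Derivation:
Step 1: flows [1->0,2->0] -> levels [5 11 7]
Step 2: flows [1->0,2->0] -> levels [7 10 6]
Step 3: flows [1->0,0->2] -> levels [7 9 7]
Step 4: flows [1->0,0=2] -> levels [8 8 7]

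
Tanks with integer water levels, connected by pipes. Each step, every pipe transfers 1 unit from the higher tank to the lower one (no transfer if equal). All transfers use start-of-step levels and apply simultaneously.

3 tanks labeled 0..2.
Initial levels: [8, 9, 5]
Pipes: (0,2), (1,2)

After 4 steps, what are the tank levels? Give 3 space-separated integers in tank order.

Answer: 7 7 8

Derivation:
Step 1: flows [0->2,1->2] -> levels [7 8 7]
Step 2: flows [0=2,1->2] -> levels [7 7 8]
Step 3: flows [2->0,2->1] -> levels [8 8 6]
Step 4: flows [0->2,1->2] -> levels [7 7 8]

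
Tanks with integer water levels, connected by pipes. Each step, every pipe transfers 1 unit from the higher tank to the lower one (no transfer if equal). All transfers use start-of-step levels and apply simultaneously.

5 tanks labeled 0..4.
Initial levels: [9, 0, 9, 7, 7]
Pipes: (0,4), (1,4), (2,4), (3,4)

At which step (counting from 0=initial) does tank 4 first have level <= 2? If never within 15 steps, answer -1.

Step 1: flows [0->4,4->1,2->4,3=4] -> levels [8 1 8 7 8]
Step 2: flows [0=4,4->1,2=4,4->3] -> levels [8 2 8 8 6]
Step 3: flows [0->4,4->1,2->4,3->4] -> levels [7 3 7 7 8]
Step 4: flows [4->0,4->1,4->2,4->3] -> levels [8 4 8 8 4]
Step 5: flows [0->4,1=4,2->4,3->4] -> levels [7 4 7 7 7]
Step 6: flows [0=4,4->1,2=4,3=4] -> levels [7 5 7 7 6]
Step 7: flows [0->4,4->1,2->4,3->4] -> levels [6 6 6 6 8]
Step 8: flows [4->0,4->1,4->2,4->3] -> levels [7 7 7 7 4]
Step 9: flows [0->4,1->4,2->4,3->4] -> levels [6 6 6 6 8]
  -> period-2 cycle (repeats step 7); tank 4 never drops to <=2
Tank 4 never reaches <=2 within 15 steps

Answer: -1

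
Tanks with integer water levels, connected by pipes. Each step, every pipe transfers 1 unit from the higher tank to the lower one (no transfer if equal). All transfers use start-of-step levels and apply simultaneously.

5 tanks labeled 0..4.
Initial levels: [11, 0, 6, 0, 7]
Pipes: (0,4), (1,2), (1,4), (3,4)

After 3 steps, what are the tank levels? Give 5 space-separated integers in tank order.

Step 1: flows [0->4,2->1,4->1,4->3] -> levels [10 2 5 1 6]
Step 2: flows [0->4,2->1,4->1,4->3] -> levels [9 4 4 2 5]
Step 3: flows [0->4,1=2,4->1,4->3] -> levels [8 5 4 3 4]

Answer: 8 5 4 3 4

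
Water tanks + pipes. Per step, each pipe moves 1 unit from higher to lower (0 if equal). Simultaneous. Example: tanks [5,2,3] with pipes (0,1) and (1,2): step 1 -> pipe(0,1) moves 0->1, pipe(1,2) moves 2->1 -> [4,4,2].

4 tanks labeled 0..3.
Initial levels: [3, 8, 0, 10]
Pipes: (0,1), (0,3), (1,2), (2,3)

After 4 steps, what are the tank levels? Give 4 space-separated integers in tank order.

Answer: 6 5 6 4

Derivation:
Step 1: flows [1->0,3->0,1->2,3->2] -> levels [5 6 2 8]
Step 2: flows [1->0,3->0,1->2,3->2] -> levels [7 4 4 6]
Step 3: flows [0->1,0->3,1=2,3->2] -> levels [5 5 5 6]
Step 4: flows [0=1,3->0,1=2,3->2] -> levels [6 5 6 4]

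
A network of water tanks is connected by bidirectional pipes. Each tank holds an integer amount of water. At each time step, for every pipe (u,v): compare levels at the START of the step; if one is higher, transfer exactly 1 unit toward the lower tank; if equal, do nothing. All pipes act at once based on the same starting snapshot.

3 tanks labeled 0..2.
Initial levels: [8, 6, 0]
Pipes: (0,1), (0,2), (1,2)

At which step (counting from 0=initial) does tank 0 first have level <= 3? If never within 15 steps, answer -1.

Answer: -1

Derivation:
Step 1: flows [0->1,0->2,1->2] -> levels [6 6 2]
Step 2: flows [0=1,0->2,1->2] -> levels [5 5 4]
Step 3: flows [0=1,0->2,1->2] -> levels [4 4 6]
Step 4: flows [0=1,2->0,2->1] -> levels [5 5 4]
  -> period-2 cycle (repeats step 2); tank 0 never drops to <=3
Tank 0 never reaches <=3 within 15 steps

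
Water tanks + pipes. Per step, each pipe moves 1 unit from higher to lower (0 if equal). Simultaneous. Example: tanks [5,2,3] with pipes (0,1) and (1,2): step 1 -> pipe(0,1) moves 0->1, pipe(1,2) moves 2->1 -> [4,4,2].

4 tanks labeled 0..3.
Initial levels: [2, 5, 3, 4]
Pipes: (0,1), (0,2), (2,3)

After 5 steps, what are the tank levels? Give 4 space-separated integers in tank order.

Answer: 5 3 2 4

Derivation:
Step 1: flows [1->0,2->0,3->2] -> levels [4 4 3 3]
Step 2: flows [0=1,0->2,2=3] -> levels [3 4 4 3]
Step 3: flows [1->0,2->0,2->3] -> levels [5 3 2 4]
Step 4: flows [0->1,0->2,3->2] -> levels [3 4 4 3]
  -> period-2 cycle: step 4 state = step 2 state
  -> state at step 5: (5-2) mod 2 = 1, same as step 3 -> [5 3 2 4]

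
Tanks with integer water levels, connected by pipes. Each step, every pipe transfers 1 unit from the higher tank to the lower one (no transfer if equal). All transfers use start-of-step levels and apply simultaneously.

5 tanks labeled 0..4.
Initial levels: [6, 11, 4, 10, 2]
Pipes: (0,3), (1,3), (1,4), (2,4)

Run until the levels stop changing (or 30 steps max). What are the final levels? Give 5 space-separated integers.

Answer: 8 8 6 6 5

Derivation:
Step 1: flows [3->0,1->3,1->4,2->4] -> levels [7 9 3 10 4]
Step 2: flows [3->0,3->1,1->4,4->2] -> levels [8 9 4 8 4]
Step 3: flows [0=3,1->3,1->4,2=4] -> levels [8 7 4 9 5]
Step 4: flows [3->0,3->1,1->4,4->2] -> levels [9 7 5 7 5]
Step 5: flows [0->3,1=3,1->4,2=4] -> levels [8 6 5 8 6]
Step 6: flows [0=3,3->1,1=4,4->2] -> levels [8 7 6 7 5]
Step 7: flows [0->3,1=3,1->4,2->4] -> levels [7 6 5 8 7]
Step 8: flows [3->0,3->1,4->1,4->2] -> levels [8 8 6 6 5]
Step 9: flows [0->3,1->3,1->4,2->4] -> levels [7 6 5 8 7]
  -> period-2 cycle: step 9 state = step 7 state; never stabilizes
  -> state at step 30: (30-7) mod 2 = 1, same as step 8 -> [8 8 6 6 5]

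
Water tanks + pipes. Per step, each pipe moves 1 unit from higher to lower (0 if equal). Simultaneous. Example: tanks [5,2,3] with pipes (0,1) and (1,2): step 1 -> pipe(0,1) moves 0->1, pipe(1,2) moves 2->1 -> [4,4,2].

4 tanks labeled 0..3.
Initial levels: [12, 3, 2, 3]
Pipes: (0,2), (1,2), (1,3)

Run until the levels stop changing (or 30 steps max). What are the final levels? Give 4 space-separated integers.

Step 1: flows [0->2,1->2,1=3] -> levels [11 2 4 3]
Step 2: flows [0->2,2->1,3->1] -> levels [10 4 4 2]
Step 3: flows [0->2,1=2,1->3] -> levels [9 3 5 3]
Step 4: flows [0->2,2->1,1=3] -> levels [8 4 5 3]
Step 5: flows [0->2,2->1,1->3] -> levels [7 4 5 4]
Step 6: flows [0->2,2->1,1=3] -> levels [6 5 5 4]
Step 7: flows [0->2,1=2,1->3] -> levels [5 4 6 5]
Step 8: flows [2->0,2->1,3->1] -> levels [6 6 4 4]
Step 9: flows [0->2,1->2,1->3] -> levels [5 4 6 5]
  -> period-2 cycle: step 9 state = step 7 state; never stabilizes
  -> state at step 30: (30-7) mod 2 = 1, same as step 8 -> [6 6 4 4]

Answer: 6 6 4 4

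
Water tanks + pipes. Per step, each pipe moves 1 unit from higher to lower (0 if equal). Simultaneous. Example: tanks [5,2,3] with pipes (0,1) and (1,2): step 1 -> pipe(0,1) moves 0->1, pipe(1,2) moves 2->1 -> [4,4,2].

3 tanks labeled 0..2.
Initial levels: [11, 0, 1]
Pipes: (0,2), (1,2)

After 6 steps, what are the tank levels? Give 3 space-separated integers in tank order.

Answer: 5 3 4

Derivation:
Step 1: flows [0->2,2->1] -> levels [10 1 1]
Step 2: flows [0->2,1=2] -> levels [9 1 2]
Step 3: flows [0->2,2->1] -> levels [8 2 2]
Step 4: flows [0->2,1=2] -> levels [7 2 3]
Step 5: flows [0->2,2->1] -> levels [6 3 3]
Step 6: flows [0->2,1=2] -> levels [5 3 4]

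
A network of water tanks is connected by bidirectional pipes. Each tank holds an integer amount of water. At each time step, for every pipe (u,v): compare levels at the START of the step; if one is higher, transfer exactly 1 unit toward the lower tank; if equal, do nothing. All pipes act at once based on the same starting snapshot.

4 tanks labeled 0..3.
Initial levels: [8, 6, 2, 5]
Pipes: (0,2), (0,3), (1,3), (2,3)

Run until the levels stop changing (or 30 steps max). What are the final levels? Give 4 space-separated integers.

Step 1: flows [0->2,0->3,1->3,3->2] -> levels [6 5 4 6]
Step 2: flows [0->2,0=3,3->1,3->2] -> levels [5 6 6 4]
Step 3: flows [2->0,0->3,1->3,2->3] -> levels [5 5 4 7]
Step 4: flows [0->2,3->0,3->1,3->2] -> levels [5 6 6 4]
  -> period-2 cycle: step 4 state = step 2 state; never stabilizes
  -> state at step 30: (30-2) mod 2 = 0, same as step 2 -> [5 6 6 4]

Answer: 5 6 6 4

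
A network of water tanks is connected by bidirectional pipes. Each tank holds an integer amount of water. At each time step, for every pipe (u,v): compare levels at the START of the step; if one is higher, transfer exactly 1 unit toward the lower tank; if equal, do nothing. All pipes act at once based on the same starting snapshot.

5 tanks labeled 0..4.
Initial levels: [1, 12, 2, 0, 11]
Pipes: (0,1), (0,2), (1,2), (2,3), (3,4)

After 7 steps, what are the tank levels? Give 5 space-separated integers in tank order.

Step 1: flows [1->0,2->0,1->2,2->3,4->3] -> levels [3 10 1 2 10]
Step 2: flows [1->0,0->2,1->2,3->2,4->3] -> levels [3 8 4 2 9]
Step 3: flows [1->0,2->0,1->2,2->3,4->3] -> levels [5 6 3 4 8]
Step 4: flows [1->0,0->2,1->2,3->2,4->3] -> levels [5 4 6 4 7]
Step 5: flows [0->1,2->0,2->1,2->3,4->3] -> levels [5 6 3 6 6]
Step 6: flows [1->0,0->2,1->2,3->2,3=4] -> levels [5 4 6 5 6]
Step 7: flows [0->1,2->0,2->1,2->3,4->3] -> levels [5 6 3 7 5]

Answer: 5 6 3 7 5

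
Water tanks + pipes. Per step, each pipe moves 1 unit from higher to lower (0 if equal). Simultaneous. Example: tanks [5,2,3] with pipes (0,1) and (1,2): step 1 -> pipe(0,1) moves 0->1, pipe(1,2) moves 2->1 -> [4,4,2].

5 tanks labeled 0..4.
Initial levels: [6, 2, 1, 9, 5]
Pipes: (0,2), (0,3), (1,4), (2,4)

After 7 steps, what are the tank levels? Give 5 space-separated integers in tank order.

Answer: 6 3 4 5 5

Derivation:
Step 1: flows [0->2,3->0,4->1,4->2] -> levels [6 3 3 8 3]
Step 2: flows [0->2,3->0,1=4,2=4] -> levels [6 3 4 7 3]
Step 3: flows [0->2,3->0,1=4,2->4] -> levels [6 3 4 6 4]
Step 4: flows [0->2,0=3,4->1,2=4] -> levels [5 4 5 6 3]
Step 5: flows [0=2,3->0,1->4,2->4] -> levels [6 3 4 5 5]
Step 6: flows [0->2,0->3,4->1,4->2] -> levels [4 4 6 6 3]
Step 7: flows [2->0,3->0,1->4,2->4] -> levels [6 3 4 5 5]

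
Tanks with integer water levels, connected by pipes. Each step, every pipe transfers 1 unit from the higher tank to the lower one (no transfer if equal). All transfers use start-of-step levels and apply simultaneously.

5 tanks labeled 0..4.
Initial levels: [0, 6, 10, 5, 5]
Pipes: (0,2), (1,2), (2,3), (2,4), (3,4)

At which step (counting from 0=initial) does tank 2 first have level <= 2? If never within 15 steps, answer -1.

Step 1: flows [2->0,2->1,2->3,2->4,3=4] -> levels [1 7 6 6 6]
Step 2: flows [2->0,1->2,2=3,2=4,3=4] -> levels [2 6 6 6 6]
Step 3: flows [2->0,1=2,2=3,2=4,3=4] -> levels [3 6 5 6 6]
Step 4: flows [2->0,1->2,3->2,4->2,3=4] -> levels [4 5 7 5 5]
Step 5: flows [2->0,2->1,2->3,2->4,3=4] -> levels [5 6 3 6 6]
Step 6: flows [0->2,1->2,3->2,4->2,3=4] -> levels [4 5 7 5 5]
  -> period-2 cycle (repeats step 4); tank 2 never drops to <=2
Tank 2 never reaches <=2 within 15 steps

Answer: -1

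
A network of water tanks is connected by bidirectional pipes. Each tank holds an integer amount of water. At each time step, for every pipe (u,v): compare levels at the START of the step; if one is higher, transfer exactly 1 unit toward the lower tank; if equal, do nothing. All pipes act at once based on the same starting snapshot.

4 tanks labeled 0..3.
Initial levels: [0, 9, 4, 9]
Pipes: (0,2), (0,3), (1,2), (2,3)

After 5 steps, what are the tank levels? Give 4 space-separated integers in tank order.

Answer: 6 6 4 6

Derivation:
Step 1: flows [2->0,3->0,1->2,3->2] -> levels [2 8 5 7]
Step 2: flows [2->0,3->0,1->2,3->2] -> levels [4 7 6 5]
Step 3: flows [2->0,3->0,1->2,2->3] -> levels [6 6 5 5]
Step 4: flows [0->2,0->3,1->2,2=3] -> levels [4 5 7 6]
Step 5: flows [2->0,3->0,2->1,2->3] -> levels [6 6 4 6]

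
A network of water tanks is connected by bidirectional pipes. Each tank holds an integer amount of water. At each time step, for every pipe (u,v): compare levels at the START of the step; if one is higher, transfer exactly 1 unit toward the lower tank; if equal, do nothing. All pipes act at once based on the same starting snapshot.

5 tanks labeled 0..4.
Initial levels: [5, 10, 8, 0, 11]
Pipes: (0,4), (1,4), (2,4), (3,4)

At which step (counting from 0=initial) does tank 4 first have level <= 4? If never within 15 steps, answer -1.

Answer: 6

Derivation:
Step 1: flows [4->0,4->1,4->2,4->3] -> levels [6 11 9 1 7]
Step 2: flows [4->0,1->4,2->4,4->3] -> levels [7 10 8 2 7]
Step 3: flows [0=4,1->4,2->4,4->3] -> levels [7 9 7 3 8]
Step 4: flows [4->0,1->4,4->2,4->3] -> levels [8 8 8 4 6]
Step 5: flows [0->4,1->4,2->4,4->3] -> levels [7 7 7 5 8]
Step 6: flows [4->0,4->1,4->2,4->3] -> levels [8 8 8 6 4]
Tank 4 first reaches <=4 at step 6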